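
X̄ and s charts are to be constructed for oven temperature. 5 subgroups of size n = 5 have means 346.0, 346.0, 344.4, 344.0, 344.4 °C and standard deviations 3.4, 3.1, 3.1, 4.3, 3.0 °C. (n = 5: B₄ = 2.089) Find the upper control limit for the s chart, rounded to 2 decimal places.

s̄ = (3.4 + 3.1 + 3.1 + 4.3 + 3.0) / 5 = 3.3800
UCL_s = B₄·s̄ = 2.089 × 3.3800 = 7.0608

7.06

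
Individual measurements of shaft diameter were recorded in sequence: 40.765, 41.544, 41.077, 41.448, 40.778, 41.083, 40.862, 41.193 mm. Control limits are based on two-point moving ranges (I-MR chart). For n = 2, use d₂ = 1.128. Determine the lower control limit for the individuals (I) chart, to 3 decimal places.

X̄ = (40.765 + 41.544 + 41.077 + 41.448 + 40.778 + 41.083 + 40.862 + 41.193) / 8 = 41.0938
Moving ranges: 0.779, 0.467, 0.371, 0.670, 0.305, 0.221, 0.331; M̄R̄ = 3.1440 / 7 = 0.4491
LCL = X̄ − 3·M̄R̄/d₂ = 41.0938 − 3 × 0.4491 / 1.128 = 39.8992

39.899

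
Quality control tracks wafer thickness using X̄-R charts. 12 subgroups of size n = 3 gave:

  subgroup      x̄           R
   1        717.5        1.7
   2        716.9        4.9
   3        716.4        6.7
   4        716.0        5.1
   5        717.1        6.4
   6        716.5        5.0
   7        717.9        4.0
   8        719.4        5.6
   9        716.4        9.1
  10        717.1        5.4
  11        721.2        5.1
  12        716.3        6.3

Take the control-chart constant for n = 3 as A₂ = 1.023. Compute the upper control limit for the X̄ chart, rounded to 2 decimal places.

X̄̄ = (717.5 + 716.9 + 716.4 + 716.0 + 717.1 + 716.5 + 717.9 + 719.4 + 716.4 + 717.1 + 721.2 + 716.3) / 12 = 8608.7000 / 12 = 717.3917
R̄ = (1.7 + 4.9 + 6.7 + 5.1 + 6.4 + 5.0 + 4.0 + 5.6 + 9.1 + 5.4 + 5.1 + 6.3) / 12 = 65.3000 / 12 = 5.4417
UCL = X̄̄ + A₂·R̄ = 717.3917 + 1.023 × 5.4417 = 722.9585

722.96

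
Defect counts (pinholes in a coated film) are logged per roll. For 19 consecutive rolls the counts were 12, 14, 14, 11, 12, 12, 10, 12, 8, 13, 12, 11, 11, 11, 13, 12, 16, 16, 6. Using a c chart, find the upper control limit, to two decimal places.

22.24

c̄ = (12 + 14 + 14 + 11 + 12 + 12 + 10 + 12 + 8 + 13 + 12 + 11 + 11 + 11 + 13 + 12 + 16 + 16 + 6) / 19 = 226 / 19 = 11.8947
UCL = c̄ + 3√c̄ = 11.8947 + 3 × √11.8947 = 11.8947 + 3 × 3.4489 = 22.2414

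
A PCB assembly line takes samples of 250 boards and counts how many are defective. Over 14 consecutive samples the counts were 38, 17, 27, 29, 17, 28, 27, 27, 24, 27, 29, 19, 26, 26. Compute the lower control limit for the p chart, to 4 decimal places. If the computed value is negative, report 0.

0.0454

p̄ = Σdᵢ / (k·n) = 361 / (14 × 250) = 0.10314
LCL = p̄ − 3·√(p̄(1−p̄)/n) = 0.10314 − 3 × 0.01924 = 0.04544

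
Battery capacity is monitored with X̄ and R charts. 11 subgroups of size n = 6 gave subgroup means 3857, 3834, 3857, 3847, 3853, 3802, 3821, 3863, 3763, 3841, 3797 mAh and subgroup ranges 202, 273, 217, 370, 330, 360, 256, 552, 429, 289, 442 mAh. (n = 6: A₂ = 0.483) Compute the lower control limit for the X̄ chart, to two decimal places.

3667.11

X̄̄ = (3857 + 3834 + 3857 + 3847 + 3853 + 3802 + 3821 + 3863 + 3763 + 3841 + 3797) / 11 = 42135.0000 / 11 = 3830.4545
R̄ = (202 + 273 + 217 + 370 + 330 + 360 + 256 + 552 + 429 + 289 + 442) / 11 = 3720.0000 / 11 = 338.1818
LCL = X̄̄ − A₂·R̄ = 3830.4545 − 0.483 × 338.1818 = 3667.1127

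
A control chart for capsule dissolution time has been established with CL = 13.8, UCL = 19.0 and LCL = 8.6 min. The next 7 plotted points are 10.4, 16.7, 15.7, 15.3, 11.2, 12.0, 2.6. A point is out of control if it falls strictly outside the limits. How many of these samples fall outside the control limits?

Compare each point to [8.6, 19.0]: sample 7 = 2.6 < LCL.

1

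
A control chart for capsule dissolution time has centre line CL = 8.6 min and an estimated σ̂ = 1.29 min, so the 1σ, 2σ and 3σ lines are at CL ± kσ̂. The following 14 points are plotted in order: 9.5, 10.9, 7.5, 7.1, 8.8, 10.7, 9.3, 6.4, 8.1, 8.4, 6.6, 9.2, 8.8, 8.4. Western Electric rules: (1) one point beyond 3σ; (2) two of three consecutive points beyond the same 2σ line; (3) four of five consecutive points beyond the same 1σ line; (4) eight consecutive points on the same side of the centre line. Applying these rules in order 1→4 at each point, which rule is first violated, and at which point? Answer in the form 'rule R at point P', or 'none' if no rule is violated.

Zone of each point (C = within 1σ̂, B = 1σ̂–2σ̂, A = 2σ̂–3σ̂, * = beyond 3σ̂; sign = side of CL): 1:+C, 2:+B, 3:-C, 4:-B, 5:+C, 6:+B, 7:+C, 8:-B, 9:-C, 10:-C, 11:-B, 12:+C, 13:+C, 14:-C
No rule fires across all 14 points.

none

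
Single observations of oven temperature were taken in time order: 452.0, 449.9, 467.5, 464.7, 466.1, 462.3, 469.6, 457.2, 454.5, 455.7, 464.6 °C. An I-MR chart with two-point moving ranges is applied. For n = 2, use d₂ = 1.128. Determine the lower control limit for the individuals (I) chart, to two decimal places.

444.36

X̄ = (452.0 + 449.9 + 467.5 + 464.7 + 466.1 + 462.3 + 469.6 + 457.2 + 454.5 + 455.7 + 464.6) / 11 = 460.3727
Moving ranges: 2.1, 17.6, 2.8, 1.4, 3.8, 7.3, 12.4, 2.7, 1.2, 8.9; M̄R̄ = 60.2000 / 10 = 6.0200
LCL = X̄ − 3·M̄R̄/d₂ = 460.3727 − 3 × 6.0200 / 1.128 = 444.3621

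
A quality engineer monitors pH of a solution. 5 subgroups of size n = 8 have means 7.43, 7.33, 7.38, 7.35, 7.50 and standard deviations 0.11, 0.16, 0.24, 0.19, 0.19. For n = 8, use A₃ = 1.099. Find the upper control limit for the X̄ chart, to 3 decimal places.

X̄̄ = (7.43 + 7.33 + 7.38 + 7.35 + 7.50) / 5 = 7.3980
s̄ = (0.11 + 0.16 + 0.24 + 0.19 + 0.19) / 5 = 0.1780
UCL = X̄̄ + A₃·s̄ = 7.3980 + 1.099 × 0.1780 = 7.5936

7.594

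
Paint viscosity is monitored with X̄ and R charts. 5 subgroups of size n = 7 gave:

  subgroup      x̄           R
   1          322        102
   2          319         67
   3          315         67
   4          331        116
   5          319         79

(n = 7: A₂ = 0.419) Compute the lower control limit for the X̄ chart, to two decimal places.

X̄̄ = (322 + 319 + 315 + 331 + 319) / 5 = 1606.0000 / 5 = 321.2000
R̄ = (102 + 67 + 67 + 116 + 79) / 5 = 431.0000 / 5 = 86.2000
LCL = X̄̄ − A₂·R̄ = 321.2000 − 0.419 × 86.2000 = 285.0822

285.08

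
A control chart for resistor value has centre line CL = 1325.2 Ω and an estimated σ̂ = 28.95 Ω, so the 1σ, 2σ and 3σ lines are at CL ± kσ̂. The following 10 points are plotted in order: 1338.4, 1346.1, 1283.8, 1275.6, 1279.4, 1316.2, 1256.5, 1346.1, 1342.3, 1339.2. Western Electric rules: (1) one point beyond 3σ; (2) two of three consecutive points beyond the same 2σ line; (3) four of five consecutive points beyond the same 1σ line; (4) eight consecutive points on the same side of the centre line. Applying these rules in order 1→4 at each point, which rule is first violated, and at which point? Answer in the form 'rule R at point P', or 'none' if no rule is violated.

rule 3 at point 7

Zone of each point (C = within 1σ̂, B = 1σ̂–2σ̂, A = 2σ̂–3σ̂, * = beyond 3σ̂; sign = side of CL): 1:+C, 2:+C, 3:-B, 4:-B, 5:-B, 6:-C, 7:-A, 8:+C, 9:+C, 10:+C
Rule 3 (four of five consecutive points beyond the same 1σ limit) is satisfied at point 7.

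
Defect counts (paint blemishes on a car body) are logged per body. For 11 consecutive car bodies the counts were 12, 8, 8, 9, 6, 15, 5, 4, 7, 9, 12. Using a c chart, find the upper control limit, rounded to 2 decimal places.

17.45

c̄ = (12 + 8 + 8 + 9 + 6 + 15 + 5 + 4 + 7 + 9 + 12) / 11 = 95 / 11 = 8.6364
UCL = c̄ + 3√c̄ = 8.6364 + 3 × √8.6364 = 8.6364 + 3 × 2.9388 = 17.4527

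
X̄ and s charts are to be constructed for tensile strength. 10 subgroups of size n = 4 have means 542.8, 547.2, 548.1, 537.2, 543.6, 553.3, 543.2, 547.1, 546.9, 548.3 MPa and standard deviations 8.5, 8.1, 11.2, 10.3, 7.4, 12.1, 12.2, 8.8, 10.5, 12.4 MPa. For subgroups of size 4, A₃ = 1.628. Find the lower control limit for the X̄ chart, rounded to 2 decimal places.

529.25

X̄̄ = (542.8 + 547.2 + 548.1 + 537.2 + 543.6 + 553.3 + 543.2 + 547.1 + 546.9 + 548.3) / 10 = 545.7700
s̄ = (8.5 + 8.1 + 11.2 + 10.3 + 7.4 + 12.1 + 12.2 + 8.8 + 10.5 + 12.4) / 10 = 10.1500
LCL = X̄̄ − A₃·s̄ = 545.7700 − 1.628 × 10.1500 = 529.2458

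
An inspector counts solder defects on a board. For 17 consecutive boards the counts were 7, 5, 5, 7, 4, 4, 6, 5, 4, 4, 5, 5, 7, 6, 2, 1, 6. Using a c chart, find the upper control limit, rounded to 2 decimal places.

c̄ = (7 + 5 + 5 + 7 + 4 + 4 + 6 + 5 + 4 + 4 + 5 + 5 + 7 + 6 + 2 + 1 + 6) / 17 = 83 / 17 = 4.8824
UCL = c̄ + 3√c̄ = 4.8824 + 3 × √4.8824 = 4.8824 + 3 × 2.2096 = 11.5112

11.51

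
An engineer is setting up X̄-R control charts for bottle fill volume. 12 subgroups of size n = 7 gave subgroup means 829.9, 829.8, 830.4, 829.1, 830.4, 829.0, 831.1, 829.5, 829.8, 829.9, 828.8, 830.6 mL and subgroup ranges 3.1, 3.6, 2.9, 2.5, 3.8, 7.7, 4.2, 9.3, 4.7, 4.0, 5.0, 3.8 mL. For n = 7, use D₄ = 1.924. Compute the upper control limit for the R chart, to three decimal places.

8.754

R̄ = (3.1 + 3.6 + 2.9 + 2.5 + 3.8 + 7.7 + 4.2 + 9.3 + 4.7 + 4.0 + 5.0 + 3.8) / 12 = 54.6000 / 12 = 4.5500
UCL_R = D₄·R̄ = 1.924 × 4.5500 = 8.7542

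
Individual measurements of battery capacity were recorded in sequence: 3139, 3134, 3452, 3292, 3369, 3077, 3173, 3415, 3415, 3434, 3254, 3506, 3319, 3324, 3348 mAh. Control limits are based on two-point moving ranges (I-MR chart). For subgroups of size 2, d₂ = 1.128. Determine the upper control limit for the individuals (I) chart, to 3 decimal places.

3662.840

X̄ = (3139 + 3134 + 3452 + 3292 + 3369 + 3077 + 3173 + 3415 + 3415 + 3434 + 3254 + 3506 + 3319 + 3324 + 3348) / 15 = 3310.0667
Moving ranges: 5, 318, 160, 77, 292, 96, 242, 0, 19, 180, 252, 187, 5, 24; M̄R̄ = 1857.0000 / 14 = 132.6429
UCL = X̄ + 3·M̄R̄/d₂ = 3310.0667 + 3 × 132.6429 / 1.128 = 3662.8402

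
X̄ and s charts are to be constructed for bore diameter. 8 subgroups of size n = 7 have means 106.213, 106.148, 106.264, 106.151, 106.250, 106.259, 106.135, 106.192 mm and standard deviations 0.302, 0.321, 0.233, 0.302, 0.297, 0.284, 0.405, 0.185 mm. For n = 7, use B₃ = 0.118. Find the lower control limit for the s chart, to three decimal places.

s̄ = (0.302 + 0.321 + 0.233 + 0.302 + 0.297 + 0.284 + 0.405 + 0.185) / 8 = 0.2911
LCL_s = B₃·s̄ = 0.118 × 0.2911 = 0.0344

0.034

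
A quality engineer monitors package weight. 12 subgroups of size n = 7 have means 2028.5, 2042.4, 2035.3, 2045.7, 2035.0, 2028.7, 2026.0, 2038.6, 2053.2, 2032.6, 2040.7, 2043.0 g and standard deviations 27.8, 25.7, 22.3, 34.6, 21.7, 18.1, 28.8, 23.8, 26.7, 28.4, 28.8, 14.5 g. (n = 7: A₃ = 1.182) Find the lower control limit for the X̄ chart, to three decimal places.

X̄̄ = (2028.5 + 2042.4 + 2035.3 + 2045.7 + 2035.0 + 2028.7 + 2026.0 + 2038.6 + 2053.2 + 2032.6 + 2040.7 + 2043.0) / 12 = 2037.4750
s̄ = (27.8 + 25.7 + 22.3 + 34.6 + 21.7 + 18.1 + 28.8 + 23.8 + 26.7 + 28.4 + 28.8 + 14.5) / 12 = 25.1000
LCL = X̄̄ − A₃·s̄ = 2037.4750 − 1.182 × 25.1000 = 2007.8068

2007.807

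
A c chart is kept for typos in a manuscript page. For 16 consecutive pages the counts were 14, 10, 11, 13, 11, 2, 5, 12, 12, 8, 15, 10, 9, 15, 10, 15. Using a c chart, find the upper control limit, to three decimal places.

20.586

c̄ = (14 + 10 + 11 + 13 + 11 + 2 + 5 + 12 + 12 + 8 + 15 + 10 + 9 + 15 + 10 + 15) / 16 = 172 / 16 = 10.7500
UCL = c̄ + 3√c̄ = 10.7500 + 3 × √10.7500 = 10.7500 + 3 × 3.2787 = 20.5862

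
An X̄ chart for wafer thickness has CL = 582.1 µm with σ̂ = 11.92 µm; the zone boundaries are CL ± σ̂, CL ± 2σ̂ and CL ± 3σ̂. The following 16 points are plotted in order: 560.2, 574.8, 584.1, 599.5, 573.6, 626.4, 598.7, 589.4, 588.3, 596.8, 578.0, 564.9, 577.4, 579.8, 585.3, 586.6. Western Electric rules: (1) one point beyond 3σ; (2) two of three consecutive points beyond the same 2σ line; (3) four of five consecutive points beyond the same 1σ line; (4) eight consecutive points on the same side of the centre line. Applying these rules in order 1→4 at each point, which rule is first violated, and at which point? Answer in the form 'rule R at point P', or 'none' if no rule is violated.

rule 1 at point 6

Zone of each point (C = within 1σ̂, B = 1σ̂–2σ̂, A = 2σ̂–3σ̂, * = beyond 3σ̂; sign = side of CL): 1:-B, 2:-C, 3:+C, 4:+B, 5:-C, 6:+*, 7:+B, 8:+C, 9:+C, 10:+B, 11:-C, 12:-B, 13:-C, 14:-C, 15:+C, 16:+C
Rule 1 (one point beyond the 3σ limits) is satisfied at point 6.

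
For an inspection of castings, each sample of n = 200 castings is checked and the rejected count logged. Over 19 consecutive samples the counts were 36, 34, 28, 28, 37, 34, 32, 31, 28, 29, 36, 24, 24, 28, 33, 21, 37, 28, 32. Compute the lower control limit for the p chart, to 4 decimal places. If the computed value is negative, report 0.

0.0763

p̄ = Σdᵢ / (k·n) = 580 / (19 × 200) = 0.15263
LCL = p̄ − 3·√(p̄(1−p̄)/n) = 0.15263 − 3 × 0.02543 = 0.07634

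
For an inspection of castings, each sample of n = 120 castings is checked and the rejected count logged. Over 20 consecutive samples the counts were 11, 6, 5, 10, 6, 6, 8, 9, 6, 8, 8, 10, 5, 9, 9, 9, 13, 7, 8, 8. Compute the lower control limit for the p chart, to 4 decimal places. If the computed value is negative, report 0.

0.0000

p̄ = Σdᵢ / (k·n) = 161 / (20 × 120) = 0.06708
LCL = p̄ − 3·√(p̄(1−p̄)/n) = 0.06708 − 3 × 0.02284 = -0.00143 → 0 (negative, so LCL = 0)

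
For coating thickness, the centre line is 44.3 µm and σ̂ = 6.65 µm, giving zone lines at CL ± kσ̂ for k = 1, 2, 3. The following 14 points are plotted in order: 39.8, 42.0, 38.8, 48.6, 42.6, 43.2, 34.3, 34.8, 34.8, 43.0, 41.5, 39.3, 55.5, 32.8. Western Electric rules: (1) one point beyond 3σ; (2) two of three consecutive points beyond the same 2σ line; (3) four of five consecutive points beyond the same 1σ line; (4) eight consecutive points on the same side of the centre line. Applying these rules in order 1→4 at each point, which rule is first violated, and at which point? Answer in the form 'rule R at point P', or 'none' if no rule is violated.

rule 4 at point 12

Zone of each point (C = within 1σ̂, B = 1σ̂–2σ̂, A = 2σ̂–3σ̂, * = beyond 3σ̂; sign = side of CL): 1:-C, 2:-C, 3:-C, 4:+C, 5:-C, 6:-C, 7:-B, 8:-B, 9:-B, 10:-C, 11:-C, 12:-C, 13:+B, 14:-B
Rule 4 (eight consecutive points on the same side of the centre line) is satisfied at point 12.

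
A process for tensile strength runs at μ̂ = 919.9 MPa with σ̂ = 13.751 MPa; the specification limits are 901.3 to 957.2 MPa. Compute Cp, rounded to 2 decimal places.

0.68

Cp = (USL − LSL) / (6σ̂) = (957.2 − 901.3) / (6 × 13.751) = 55.9000 / 82.5060 = 0.6775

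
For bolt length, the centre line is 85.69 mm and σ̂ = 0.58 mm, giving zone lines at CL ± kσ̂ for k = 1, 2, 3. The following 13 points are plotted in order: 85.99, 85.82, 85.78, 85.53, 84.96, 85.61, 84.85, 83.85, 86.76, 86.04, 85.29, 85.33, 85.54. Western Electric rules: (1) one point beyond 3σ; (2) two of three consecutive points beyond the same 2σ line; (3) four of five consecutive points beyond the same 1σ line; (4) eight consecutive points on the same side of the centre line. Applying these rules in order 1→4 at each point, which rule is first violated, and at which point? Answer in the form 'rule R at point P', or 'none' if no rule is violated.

rule 1 at point 8

Zone of each point (C = within 1σ̂, B = 1σ̂–2σ̂, A = 2σ̂–3σ̂, * = beyond 3σ̂; sign = side of CL): 1:+C, 2:+C, 3:+C, 4:-C, 5:-B, 6:-C, 7:-B, 8:-*, 9:+B, 10:+C, 11:-C, 12:-C, 13:-C
Rule 1 (one point beyond the 3σ limits) is satisfied at point 8.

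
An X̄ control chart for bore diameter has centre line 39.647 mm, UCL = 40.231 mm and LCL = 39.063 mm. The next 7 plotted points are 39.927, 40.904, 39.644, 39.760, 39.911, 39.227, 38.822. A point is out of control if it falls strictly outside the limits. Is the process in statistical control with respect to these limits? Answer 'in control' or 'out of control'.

out of control

Compare each point to [39.063, 40.231]: sample 2 = 40.904 > UCL; sample 7 = 38.822 < LCL.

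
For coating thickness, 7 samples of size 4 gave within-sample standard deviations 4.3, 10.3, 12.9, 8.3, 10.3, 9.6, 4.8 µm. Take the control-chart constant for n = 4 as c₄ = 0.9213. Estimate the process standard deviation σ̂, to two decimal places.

9.38

s̄ = (4.3 + 10.3 + 12.9 + 8.3 + 10.3 + 9.6 + 4.8) / 7 = 8.6429
σ̂ = s̄ / c₄ = 8.6429 / 0.9213 = 9.3812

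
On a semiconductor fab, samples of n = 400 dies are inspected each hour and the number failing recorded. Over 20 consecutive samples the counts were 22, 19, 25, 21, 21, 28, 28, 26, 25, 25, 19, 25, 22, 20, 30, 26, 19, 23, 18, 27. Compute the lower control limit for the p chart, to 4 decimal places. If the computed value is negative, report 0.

p̄ = Σdᵢ / (k·n) = 469 / (20 × 400) = 0.05862
LCL = p̄ − 3·√(p̄(1−p̄)/n) = 0.05862 − 3 × 0.01175 = 0.02339

0.0234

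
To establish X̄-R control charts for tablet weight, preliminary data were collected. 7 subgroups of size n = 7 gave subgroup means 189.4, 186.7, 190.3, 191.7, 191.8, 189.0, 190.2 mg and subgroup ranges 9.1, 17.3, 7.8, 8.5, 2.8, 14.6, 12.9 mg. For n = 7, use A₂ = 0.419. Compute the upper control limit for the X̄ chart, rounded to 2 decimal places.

X̄̄ = (189.4 + 186.7 + 190.3 + 191.7 + 191.8 + 189.0 + 190.2) / 7 = 1329.1000 / 7 = 189.8714
R̄ = (9.1 + 17.3 + 7.8 + 8.5 + 2.8 + 14.6 + 12.9) / 7 = 73.0000 / 7 = 10.4286
UCL = X̄̄ + A₂·R̄ = 189.8714 + 0.419 × 10.4286 = 194.2410

194.24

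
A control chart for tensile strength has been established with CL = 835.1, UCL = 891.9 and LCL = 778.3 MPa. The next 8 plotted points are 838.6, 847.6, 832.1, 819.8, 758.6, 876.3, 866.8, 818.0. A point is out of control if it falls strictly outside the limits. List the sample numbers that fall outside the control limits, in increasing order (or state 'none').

5

Compare each point to [778.3, 891.9]: sample 5 = 758.6 < LCL.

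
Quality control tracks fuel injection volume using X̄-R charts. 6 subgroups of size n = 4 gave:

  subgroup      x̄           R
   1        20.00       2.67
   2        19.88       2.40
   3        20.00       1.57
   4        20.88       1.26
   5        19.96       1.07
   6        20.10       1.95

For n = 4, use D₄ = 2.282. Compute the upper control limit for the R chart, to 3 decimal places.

R̄ = (2.67 + 2.40 + 1.57 + 1.26 + 1.07 + 1.95) / 6 = 10.9200 / 6 = 1.8200
UCL_R = D₄·R̄ = 2.282 × 1.8200 = 4.1532

4.153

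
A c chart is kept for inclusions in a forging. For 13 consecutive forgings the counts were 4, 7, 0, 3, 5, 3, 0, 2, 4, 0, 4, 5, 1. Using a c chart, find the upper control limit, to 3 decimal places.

8.052

c̄ = (4 + 7 + 0 + 3 + 5 + 3 + 0 + 2 + 4 + 0 + 4 + 5 + 1) / 13 = 38 / 13 = 2.9231
UCL = c̄ + 3√c̄ = 2.9231 + 3 × √2.9231 = 2.9231 + 3 × 1.7097 = 8.0522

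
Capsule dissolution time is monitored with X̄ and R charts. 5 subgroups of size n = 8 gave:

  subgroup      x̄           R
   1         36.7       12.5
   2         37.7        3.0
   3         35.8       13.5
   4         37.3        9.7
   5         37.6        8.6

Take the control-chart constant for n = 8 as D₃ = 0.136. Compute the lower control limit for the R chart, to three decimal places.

1.287

R̄ = (12.5 + 3.0 + 13.5 + 9.7 + 8.6) / 5 = 47.3000 / 5 = 9.4600
LCL_R = D₃·R̄ = 0.136 × 9.4600 = 1.2866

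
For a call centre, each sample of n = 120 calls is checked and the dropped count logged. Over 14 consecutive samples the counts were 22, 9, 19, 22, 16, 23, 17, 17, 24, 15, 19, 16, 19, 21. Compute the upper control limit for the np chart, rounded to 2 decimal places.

30.37

p̄ = Σdᵢ / (k·n) = 259 / (14 × 120) = 0.15417
UCL = np̄ + 3·√(np̄(1−p̄)) = 18.5000 + 3 × √(18.5000×0.84583) = 18.5000 + 3 × 3.9557 = 30.3672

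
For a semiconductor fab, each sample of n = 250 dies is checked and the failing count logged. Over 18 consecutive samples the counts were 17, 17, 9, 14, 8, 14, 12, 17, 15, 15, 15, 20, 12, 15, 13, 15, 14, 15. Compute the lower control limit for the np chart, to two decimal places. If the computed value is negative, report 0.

3.27

p̄ = Σdᵢ / (k·n) = 257 / (18 × 250) = 0.05711
LCL = np̄ − 3·√(np̄(1−p̄)) = 14.2778 − 3 × 3.6691 = 3.2705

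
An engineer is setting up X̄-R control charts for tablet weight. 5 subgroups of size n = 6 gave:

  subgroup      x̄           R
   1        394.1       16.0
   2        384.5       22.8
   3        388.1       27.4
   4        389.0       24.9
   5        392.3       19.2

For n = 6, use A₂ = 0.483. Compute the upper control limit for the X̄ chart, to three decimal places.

X̄̄ = (394.1 + 384.5 + 388.1 + 389.0 + 392.3) / 5 = 1948.0000 / 5 = 389.6000
R̄ = (16.0 + 22.8 + 27.4 + 24.9 + 19.2) / 5 = 110.3000 / 5 = 22.0600
UCL = X̄̄ + A₂·R̄ = 389.6000 + 0.483 × 22.0600 = 400.2550

400.255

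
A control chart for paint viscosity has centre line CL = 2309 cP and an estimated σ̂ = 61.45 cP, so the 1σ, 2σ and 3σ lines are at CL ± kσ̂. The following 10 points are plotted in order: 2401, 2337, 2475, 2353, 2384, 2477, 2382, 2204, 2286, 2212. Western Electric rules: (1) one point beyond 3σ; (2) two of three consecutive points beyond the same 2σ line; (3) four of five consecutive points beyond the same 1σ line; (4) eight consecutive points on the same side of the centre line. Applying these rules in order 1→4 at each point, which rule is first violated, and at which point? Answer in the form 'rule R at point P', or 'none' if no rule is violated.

rule 3 at point 7

Zone of each point (C = within 1σ̂, B = 1σ̂–2σ̂, A = 2σ̂–3σ̂, * = beyond 3σ̂; sign = side of CL): 1:+B, 2:+C, 3:+A, 4:+C, 5:+B, 6:+A, 7:+B, 8:-B, 9:-C, 10:-B
Rule 3 (four of five consecutive points beyond the same 1σ limit) is satisfied at point 7.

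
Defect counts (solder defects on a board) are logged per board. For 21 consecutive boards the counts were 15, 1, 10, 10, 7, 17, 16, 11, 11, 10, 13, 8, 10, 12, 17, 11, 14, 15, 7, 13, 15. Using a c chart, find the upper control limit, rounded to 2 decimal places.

c̄ = (15 + 1 + 10 + 10 + 7 + 17 + 16 + 11 + 11 + 10 + 13 + 8 + 10 + 12 + 17 + 11 + 14 + 15 + 7 + 13 + 15) / 21 = 243 / 21 = 11.5714
UCL = c̄ + 3√c̄ = 11.5714 + 3 × √11.5714 = 11.5714 + 3 × 3.4017 = 21.7765

21.78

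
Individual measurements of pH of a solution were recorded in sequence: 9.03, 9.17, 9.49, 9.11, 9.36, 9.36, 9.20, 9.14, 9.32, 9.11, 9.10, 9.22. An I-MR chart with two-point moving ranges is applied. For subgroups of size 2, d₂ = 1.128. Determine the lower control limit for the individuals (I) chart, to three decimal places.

X̄ = (9.03 + 9.17 + 9.49 + 9.11 + 9.36 + 9.36 + 9.20 + 9.14 + 9.32 + 9.11 + 9.10 + 9.22) / 12 = 9.2175
Moving ranges: 0.14, 0.32, 0.38, 0.25, 0.00, 0.16, 0.06, 0.18, 0.21, 0.01, 0.12; M̄R̄ = 1.8300 / 11 = 0.1664
LCL = X̄ − 3·M̄R̄/d₂ = 9.2175 − 3 × 0.1664 / 1.128 = 8.7750

8.775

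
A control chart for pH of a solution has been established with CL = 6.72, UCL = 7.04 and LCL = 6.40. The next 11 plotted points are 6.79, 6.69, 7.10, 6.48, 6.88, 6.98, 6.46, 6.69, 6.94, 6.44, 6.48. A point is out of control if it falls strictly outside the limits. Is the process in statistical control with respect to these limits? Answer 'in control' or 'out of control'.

out of control

Compare each point to [6.40, 7.04]: sample 3 = 7.10 > UCL.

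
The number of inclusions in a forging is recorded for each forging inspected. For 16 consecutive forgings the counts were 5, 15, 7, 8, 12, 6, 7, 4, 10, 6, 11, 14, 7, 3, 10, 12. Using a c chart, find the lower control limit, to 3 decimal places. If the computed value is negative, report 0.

c̄ = (5 + 15 + 7 + 8 + 12 + 6 + 7 + 4 + 10 + 6 + 11 + 14 + 7 + 3 + 10 + 12) / 16 = 137 / 16 = 8.5625
LCL = c̄ − 3√c̄ = 8.5625 − 3 × 2.9262 = -0.2160 → 0 (cannot be negative)

0.000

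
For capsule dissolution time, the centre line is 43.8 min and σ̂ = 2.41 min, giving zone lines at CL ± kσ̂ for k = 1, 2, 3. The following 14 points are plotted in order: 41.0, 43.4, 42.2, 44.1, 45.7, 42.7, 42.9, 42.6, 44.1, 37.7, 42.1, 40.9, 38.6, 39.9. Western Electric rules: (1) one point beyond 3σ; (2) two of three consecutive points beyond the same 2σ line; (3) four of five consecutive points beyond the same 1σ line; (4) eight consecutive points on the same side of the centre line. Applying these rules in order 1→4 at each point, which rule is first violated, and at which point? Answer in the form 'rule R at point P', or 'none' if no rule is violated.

rule 3 at point 14

Zone of each point (C = within 1σ̂, B = 1σ̂–2σ̂, A = 2σ̂–3σ̂, * = beyond 3σ̂; sign = side of CL): 1:-B, 2:-C, 3:-C, 4:+C, 5:+C, 6:-C, 7:-C, 8:-C, 9:+C, 10:-A, 11:-C, 12:-B, 13:-A, 14:-B
Rule 3 (four of five consecutive points beyond the same 1σ limit) is satisfied at point 14.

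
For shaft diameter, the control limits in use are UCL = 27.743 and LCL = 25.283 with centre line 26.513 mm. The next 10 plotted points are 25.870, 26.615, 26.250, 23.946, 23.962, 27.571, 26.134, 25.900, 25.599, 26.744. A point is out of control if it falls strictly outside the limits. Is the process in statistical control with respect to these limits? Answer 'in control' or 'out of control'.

Compare each point to [25.283, 27.743]: sample 4 = 23.946 < LCL; sample 5 = 23.962 < LCL.

out of control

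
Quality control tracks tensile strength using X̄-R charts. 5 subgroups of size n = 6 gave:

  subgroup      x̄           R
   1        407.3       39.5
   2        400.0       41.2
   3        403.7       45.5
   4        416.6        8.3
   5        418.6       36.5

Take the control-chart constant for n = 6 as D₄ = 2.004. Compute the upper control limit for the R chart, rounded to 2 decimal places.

68.54

R̄ = (39.5 + 41.2 + 45.5 + 8.3 + 36.5) / 5 = 171.0000 / 5 = 34.2000
UCL_R = D₄·R̄ = 2.004 × 34.2000 = 68.5368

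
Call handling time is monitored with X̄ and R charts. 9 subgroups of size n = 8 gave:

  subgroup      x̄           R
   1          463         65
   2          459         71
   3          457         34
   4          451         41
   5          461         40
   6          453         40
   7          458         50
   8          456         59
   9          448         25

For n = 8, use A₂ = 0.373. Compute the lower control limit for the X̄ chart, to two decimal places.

X̄̄ = (463 + 459 + 457 + 451 + 461 + 453 + 458 + 456 + 448) / 9 = 4106.0000 / 9 = 456.2222
R̄ = (65 + 71 + 34 + 41 + 40 + 40 + 50 + 59 + 25) / 9 = 425.0000 / 9 = 47.2222
LCL = X̄̄ − A₂·R̄ = 456.2222 − 0.373 × 47.2222 = 438.6083

438.61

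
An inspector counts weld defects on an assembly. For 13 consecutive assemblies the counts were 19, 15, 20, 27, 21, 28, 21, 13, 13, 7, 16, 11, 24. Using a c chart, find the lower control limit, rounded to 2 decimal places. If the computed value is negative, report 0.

c̄ = (19 + 15 + 20 + 27 + 21 + 28 + 21 + 13 + 13 + 7 + 16 + 11 + 24) / 13 = 235 / 13 = 18.0769
LCL = c̄ − 3√c̄ = 18.0769 − 3 × 4.2517 = 5.3218

5.32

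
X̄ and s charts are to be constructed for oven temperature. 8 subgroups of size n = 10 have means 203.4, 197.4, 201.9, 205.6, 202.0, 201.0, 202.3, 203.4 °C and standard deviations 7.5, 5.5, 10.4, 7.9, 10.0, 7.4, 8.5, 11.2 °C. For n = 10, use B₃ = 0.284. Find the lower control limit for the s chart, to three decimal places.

2.428

s̄ = (7.5 + 5.5 + 10.4 + 7.9 + 10.0 + 7.4 + 8.5 + 11.2) / 8 = 8.5500
LCL_s = B₃·s̄ = 0.284 × 8.5500 = 2.4282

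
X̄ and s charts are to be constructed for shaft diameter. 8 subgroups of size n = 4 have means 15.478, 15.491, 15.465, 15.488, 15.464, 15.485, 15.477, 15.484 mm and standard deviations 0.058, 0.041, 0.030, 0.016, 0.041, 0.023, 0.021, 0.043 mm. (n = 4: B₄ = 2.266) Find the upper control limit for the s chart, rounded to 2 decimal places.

0.08

s̄ = (0.058 + 0.041 + 0.030 + 0.016 + 0.041 + 0.023 + 0.021 + 0.043) / 8 = 0.0341
UCL_s = B₄·s̄ = 2.266 × 0.0341 = 0.0773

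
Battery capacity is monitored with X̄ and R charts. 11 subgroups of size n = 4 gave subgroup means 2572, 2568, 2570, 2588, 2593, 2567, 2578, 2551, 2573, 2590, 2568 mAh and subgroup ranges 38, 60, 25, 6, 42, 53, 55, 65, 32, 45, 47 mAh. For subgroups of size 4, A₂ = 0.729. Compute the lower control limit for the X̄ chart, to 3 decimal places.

2543.348

X̄̄ = (2572 + 2568 + 2570 + 2588 + 2593 + 2567 + 2578 + 2551 + 2573 + 2590 + 2568) / 11 = 28318.0000 / 11 = 2574.3636
R̄ = (38 + 60 + 25 + 6 + 42 + 53 + 55 + 65 + 32 + 45 + 47) / 11 = 468.0000 / 11 = 42.5455
LCL = X̄̄ − A₂·R̄ = 2574.3636 − 0.729 × 42.5455 = 2543.3480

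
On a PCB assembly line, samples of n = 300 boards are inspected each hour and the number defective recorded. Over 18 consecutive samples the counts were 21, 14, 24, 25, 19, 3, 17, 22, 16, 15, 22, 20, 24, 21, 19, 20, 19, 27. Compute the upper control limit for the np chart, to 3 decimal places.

32.092

p̄ = Σdᵢ / (k·n) = 348 / (18 × 300) = 0.06444
UCL = np̄ + 3·√(np̄(1−p̄)) = 19.3333 + 3 × √(19.3333×0.93556) = 19.3333 + 3 × 4.2529 = 32.0921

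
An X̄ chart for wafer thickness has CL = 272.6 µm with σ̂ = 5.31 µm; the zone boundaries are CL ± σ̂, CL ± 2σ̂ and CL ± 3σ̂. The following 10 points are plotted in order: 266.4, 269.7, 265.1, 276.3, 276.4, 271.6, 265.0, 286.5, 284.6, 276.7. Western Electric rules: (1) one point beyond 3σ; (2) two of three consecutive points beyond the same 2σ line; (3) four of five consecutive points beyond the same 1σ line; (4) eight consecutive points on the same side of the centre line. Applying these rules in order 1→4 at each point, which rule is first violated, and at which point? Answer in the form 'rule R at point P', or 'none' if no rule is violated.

rule 2 at point 9

Zone of each point (C = within 1σ̂, B = 1σ̂–2σ̂, A = 2σ̂–3σ̂, * = beyond 3σ̂; sign = side of CL): 1:-B, 2:-C, 3:-B, 4:+C, 5:+C, 6:-C, 7:-B, 8:+A, 9:+A, 10:+C
Rule 2 (two of three consecutive points beyond the same 2σ limit) is satisfied at point 9.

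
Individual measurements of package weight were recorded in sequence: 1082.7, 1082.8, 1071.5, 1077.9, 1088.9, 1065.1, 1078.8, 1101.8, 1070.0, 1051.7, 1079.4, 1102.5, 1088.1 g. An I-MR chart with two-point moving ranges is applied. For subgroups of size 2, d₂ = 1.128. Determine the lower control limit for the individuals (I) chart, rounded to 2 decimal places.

X̄ = (1082.7 + 1082.8 + 1071.5 + 1077.9 + 1088.9 + 1065.1 + 1078.8 + 1101.8 + 1070.0 + 1051.7 + 1079.4 + 1102.5 + 1088.1) / 13 = 1080.0923
Moving ranges: 0.1, 11.3, 6.4, 11.0, 23.8, 13.7, 23.0, 31.8, 18.3, 27.7, 23.1, 14.4; M̄R̄ = 204.6000 / 12 = 17.0500
LCL = X̄ − 3·M̄R̄/d₂ = 1080.0923 − 3 × 17.0500 / 1.128 = 1034.7466

1034.75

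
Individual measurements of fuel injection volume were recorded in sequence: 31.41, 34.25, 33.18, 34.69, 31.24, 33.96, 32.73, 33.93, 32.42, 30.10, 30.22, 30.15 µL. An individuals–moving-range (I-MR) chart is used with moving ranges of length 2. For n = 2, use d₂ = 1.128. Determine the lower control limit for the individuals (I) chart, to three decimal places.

X̄ = (31.41 + 34.25 + 33.18 + 34.69 + 31.24 + 33.96 + 32.73 + 33.93 + 32.42 + 30.10 + 30.22 + 30.15) / 12 = 32.3567
Moving ranges: 2.84, 1.07, 1.51, 3.45, 2.72, 1.23, 1.20, 1.51, 2.32, 0.12, 0.07; M̄R̄ = 18.0400 / 11 = 1.6400
LCL = X̄ − 3·M̄R̄/d₂ = 32.3567 − 3 × 1.6400 / 1.128 = 27.9950

27.995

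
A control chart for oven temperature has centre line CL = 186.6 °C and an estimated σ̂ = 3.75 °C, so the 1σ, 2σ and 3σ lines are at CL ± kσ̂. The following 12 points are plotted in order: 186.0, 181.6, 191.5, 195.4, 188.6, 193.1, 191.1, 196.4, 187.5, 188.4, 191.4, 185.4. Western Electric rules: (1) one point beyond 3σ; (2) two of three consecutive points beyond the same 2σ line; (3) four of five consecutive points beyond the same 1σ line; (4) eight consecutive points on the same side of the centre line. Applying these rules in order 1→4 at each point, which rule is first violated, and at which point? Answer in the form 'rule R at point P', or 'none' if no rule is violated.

rule 3 at point 7

Zone of each point (C = within 1σ̂, B = 1σ̂–2σ̂, A = 2σ̂–3σ̂, * = beyond 3σ̂; sign = side of CL): 1:-C, 2:-B, 3:+B, 4:+A, 5:+C, 6:+B, 7:+B, 8:+A, 9:+C, 10:+C, 11:+B, 12:-C
Rule 3 (four of five consecutive points beyond the same 1σ limit) is satisfied at point 7.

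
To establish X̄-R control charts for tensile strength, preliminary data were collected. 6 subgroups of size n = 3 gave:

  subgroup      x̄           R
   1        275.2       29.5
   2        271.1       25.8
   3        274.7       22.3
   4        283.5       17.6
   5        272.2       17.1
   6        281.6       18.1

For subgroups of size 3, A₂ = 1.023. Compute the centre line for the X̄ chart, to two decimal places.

276.38

X̄̄ = (275.2 + 271.1 + 274.7 + 283.5 + 272.2 + 281.6) / 6 = 1658.3000 / 6 = 276.3833
CL = X̄̄ = 276.3833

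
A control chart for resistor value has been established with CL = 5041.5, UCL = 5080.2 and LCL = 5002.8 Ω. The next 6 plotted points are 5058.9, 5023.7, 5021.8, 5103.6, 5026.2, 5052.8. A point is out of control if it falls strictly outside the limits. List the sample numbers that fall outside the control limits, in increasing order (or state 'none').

4

Compare each point to [5002.8, 5080.2]: sample 4 = 5103.6 > UCL.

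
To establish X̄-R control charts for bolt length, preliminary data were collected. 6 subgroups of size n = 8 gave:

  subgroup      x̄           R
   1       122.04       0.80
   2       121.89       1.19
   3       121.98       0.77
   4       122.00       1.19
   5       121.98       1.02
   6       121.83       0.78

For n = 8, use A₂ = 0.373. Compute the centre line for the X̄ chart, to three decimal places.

X̄̄ = (122.04 + 121.89 + 121.98 + 122.00 + 121.98 + 121.83) / 6 = 731.7200 / 6 = 121.9533
CL = X̄̄ = 121.9533

121.953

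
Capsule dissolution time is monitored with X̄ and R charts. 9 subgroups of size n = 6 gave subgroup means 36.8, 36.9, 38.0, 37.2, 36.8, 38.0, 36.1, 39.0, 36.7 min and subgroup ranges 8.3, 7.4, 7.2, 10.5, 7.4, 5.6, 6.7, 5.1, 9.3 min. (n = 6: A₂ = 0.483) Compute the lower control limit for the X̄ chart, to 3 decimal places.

33.655

X̄̄ = (36.8 + 36.9 + 38.0 + 37.2 + 36.8 + 38.0 + 36.1 + 39.0 + 36.7) / 9 = 335.5000 / 9 = 37.2778
R̄ = (8.3 + 7.4 + 7.2 + 10.5 + 7.4 + 5.6 + 6.7 + 5.1 + 9.3) / 9 = 67.5000 / 9 = 7.5000
LCL = X̄̄ − A₂·R̄ = 37.2778 − 0.483 × 7.5000 = 33.6553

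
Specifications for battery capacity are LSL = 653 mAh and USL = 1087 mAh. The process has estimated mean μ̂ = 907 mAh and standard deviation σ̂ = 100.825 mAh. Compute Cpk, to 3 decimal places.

0.595

Cpu = (USL − μ̂) / (3σ̂) = (1087 − 907) / (3 × 100.825) = 0.5951; Cpl = (μ̂ − LSL) / (3σ̂) = (907 − 653) / (3 × 100.825) = 0.8397; Cpk = min(Cpu, Cpl) = 0.5951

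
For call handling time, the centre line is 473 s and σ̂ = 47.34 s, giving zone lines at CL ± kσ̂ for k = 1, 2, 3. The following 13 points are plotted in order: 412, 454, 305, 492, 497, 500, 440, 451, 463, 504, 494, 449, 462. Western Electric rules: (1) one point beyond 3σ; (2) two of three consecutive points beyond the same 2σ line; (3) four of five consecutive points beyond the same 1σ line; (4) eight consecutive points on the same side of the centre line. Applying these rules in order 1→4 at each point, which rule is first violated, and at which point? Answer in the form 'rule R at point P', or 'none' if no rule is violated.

rule 1 at point 3

Zone of each point (C = within 1σ̂, B = 1σ̂–2σ̂, A = 2σ̂–3σ̂, * = beyond 3σ̂; sign = side of CL): 1:-B, 2:-C, 3:-*, 4:+C, 5:+C, 6:+C, 7:-C, 8:-C, 9:-C, 10:+C, 11:+C, 12:-C, 13:-C
Rule 1 (one point beyond the 3σ limits) is satisfied at point 3.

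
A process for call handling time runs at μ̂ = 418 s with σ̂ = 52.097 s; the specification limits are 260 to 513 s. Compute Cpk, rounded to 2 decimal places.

0.61

Cpu = (USL − μ̂) / (3σ̂) = (513 − 418) / (3 × 52.097) = 0.6078; Cpl = (μ̂ − LSL) / (3σ̂) = (418 − 260) / (3 × 52.097) = 1.0109; Cpk = min(Cpu, Cpl) = 0.6078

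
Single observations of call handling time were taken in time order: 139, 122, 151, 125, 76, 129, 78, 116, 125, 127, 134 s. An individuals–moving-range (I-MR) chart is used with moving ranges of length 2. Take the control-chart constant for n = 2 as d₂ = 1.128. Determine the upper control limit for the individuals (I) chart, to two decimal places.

194.92

X̄ = (139 + 122 + 151 + 125 + 76 + 129 + 78 + 116 + 125 + 127 + 134) / 11 = 120.1818
Moving ranges: 17, 29, 26, 49, 53, 51, 38, 9, 2, 7; M̄R̄ = 281.0000 / 10 = 28.1000
UCL = X̄ + 3·M̄R̄/d₂ = 120.1818 + 3 × 28.1000 / 1.128 = 194.9159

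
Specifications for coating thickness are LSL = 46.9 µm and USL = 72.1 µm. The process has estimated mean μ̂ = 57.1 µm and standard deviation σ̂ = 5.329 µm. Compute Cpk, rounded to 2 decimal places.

Cpu = (USL − μ̂) / (3σ̂) = (72.1 − 57.1) / (3 × 5.329) = 0.9383; Cpl = (μ̂ − LSL) / (3σ̂) = (57.1 − 46.9) / (3 × 5.329) = 0.6380; Cpk = min(Cpu, Cpl) = 0.6380

0.64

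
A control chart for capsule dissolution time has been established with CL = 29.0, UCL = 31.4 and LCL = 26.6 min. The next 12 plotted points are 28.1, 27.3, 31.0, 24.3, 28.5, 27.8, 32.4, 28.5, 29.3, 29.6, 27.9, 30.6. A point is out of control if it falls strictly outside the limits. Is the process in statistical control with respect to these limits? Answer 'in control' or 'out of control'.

Compare each point to [26.6, 31.4]: sample 4 = 24.3 < LCL; sample 7 = 32.4 > UCL.

out of control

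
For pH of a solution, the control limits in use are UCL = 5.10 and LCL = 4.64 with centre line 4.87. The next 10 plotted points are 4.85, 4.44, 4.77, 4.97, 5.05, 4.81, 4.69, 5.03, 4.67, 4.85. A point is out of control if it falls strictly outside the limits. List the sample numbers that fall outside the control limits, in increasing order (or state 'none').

2

Compare each point to [4.64, 5.10]: sample 2 = 4.44 < LCL.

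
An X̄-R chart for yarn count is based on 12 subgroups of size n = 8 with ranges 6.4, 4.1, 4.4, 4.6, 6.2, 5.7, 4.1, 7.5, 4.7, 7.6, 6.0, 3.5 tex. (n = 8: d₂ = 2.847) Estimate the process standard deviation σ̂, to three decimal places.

1.897

R̄ = (6.4 + 4.1 + 4.4 + 4.6 + 6.2 + 5.7 + 4.1 + 7.5 + 4.7 + 7.6 + 6.0 + 3.5) / 12 = 5.4000
σ̂ = R̄ / d₂ = 5.4000 / 2.847 = 1.8967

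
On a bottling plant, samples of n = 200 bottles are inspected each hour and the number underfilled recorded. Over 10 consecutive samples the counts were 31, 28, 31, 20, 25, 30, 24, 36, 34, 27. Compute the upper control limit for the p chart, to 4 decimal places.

0.2173

p̄ = Σdᵢ / (k·n) = 286 / (10 × 200) = 0.14300
UCL = p̄ + 3·√(p̄(1−p̄)/n) = 0.14300 + 3 × √(0.14300×0.85700/200) = 0.14300 + 3 × 0.02475 = 0.21726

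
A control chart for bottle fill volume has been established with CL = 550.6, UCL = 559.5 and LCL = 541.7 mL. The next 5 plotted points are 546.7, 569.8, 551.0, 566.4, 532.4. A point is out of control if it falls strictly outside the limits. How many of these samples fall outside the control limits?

Compare each point to [541.7, 559.5]: sample 2 = 569.8 > UCL; sample 4 = 566.4 > UCL; sample 5 = 532.4 < LCL.

3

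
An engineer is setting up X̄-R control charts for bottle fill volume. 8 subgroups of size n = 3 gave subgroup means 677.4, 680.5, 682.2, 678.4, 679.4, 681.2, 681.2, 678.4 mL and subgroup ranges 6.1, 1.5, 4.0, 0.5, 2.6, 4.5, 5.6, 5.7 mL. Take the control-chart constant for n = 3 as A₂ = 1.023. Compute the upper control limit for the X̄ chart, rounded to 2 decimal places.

683.74

X̄̄ = (677.4 + 680.5 + 682.2 + 678.4 + 679.4 + 681.2 + 681.2 + 678.4) / 8 = 5438.7000 / 8 = 679.8375
R̄ = (6.1 + 1.5 + 4.0 + 0.5 + 2.6 + 4.5 + 5.6 + 5.7) / 8 = 30.5000 / 8 = 3.8125
UCL = X̄̄ + A₂·R̄ = 679.8375 + 1.023 × 3.8125 = 683.7377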